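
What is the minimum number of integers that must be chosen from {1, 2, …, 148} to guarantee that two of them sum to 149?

Partition {1, …, 148} into 74 pairs: {1,148}, {2,147}, …, {74,75}.
Choosing 74 integers — say the integers 1 through 74 — takes one from each pair and avoids the property.
Choosing 75 forces two into the same pair by pigeonhole, and those sum to 149. So 75.

75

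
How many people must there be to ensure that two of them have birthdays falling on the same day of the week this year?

There are 7 days of the week acting as pigeonholes.
With 7 people we could place one in each, avoiding any repeat.
One more forces some class to hold 2, so 7 + 1 = 8.

8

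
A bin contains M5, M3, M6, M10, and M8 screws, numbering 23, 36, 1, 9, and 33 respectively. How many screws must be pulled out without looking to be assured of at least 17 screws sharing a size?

59

In the worst case we take at most 16 of each size, but all 1 M6 and all 9 M10 (fewer than 16), giving 16 + 16 + 1 + 9 + 16 = 58.
One more screw then forces some size to 17, so 58 + 1 = 59.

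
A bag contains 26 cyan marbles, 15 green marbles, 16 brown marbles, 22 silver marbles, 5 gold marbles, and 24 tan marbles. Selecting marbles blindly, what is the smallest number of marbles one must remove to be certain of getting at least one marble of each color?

104

The hardest color to obtain is gold: we could draw every other marble first — 108 − 5 = 103 marbles — without a single gold one.
The next draw must be gold, so 103 + 1 = 104.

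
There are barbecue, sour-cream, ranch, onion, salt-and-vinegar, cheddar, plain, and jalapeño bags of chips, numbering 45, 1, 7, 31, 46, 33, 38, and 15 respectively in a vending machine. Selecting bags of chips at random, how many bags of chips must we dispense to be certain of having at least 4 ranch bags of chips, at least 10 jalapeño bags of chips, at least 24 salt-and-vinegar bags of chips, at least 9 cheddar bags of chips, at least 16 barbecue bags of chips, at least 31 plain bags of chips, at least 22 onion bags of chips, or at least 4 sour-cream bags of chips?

The worst case stops just short of every target: 15 barbecue, all 1 sour-cream, 3 ranch, 21 onion, 23 salt-and-vinegar, 8 cheddar, 30 plain, 9 jalapeño — 15 + 1 + 3 + 21 + 23 + 8 + 30 + 9 = 110 bags of chips.
One more bag of chips must push some flavor to its target, so 110 + 1 = 111.

111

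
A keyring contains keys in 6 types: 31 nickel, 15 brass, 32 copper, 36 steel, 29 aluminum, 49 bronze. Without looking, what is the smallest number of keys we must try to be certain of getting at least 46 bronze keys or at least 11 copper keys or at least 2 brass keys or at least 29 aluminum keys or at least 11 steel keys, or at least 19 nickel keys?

Each of the 6 types has its own threshold; avoid all of them simultaneously.
The worst case stops just short of every target: 18 nickel, 1 brass, 10 copper, 10 steel, 28 aluminum, 45 bronze — 18 + 1 + 10 + 10 + 28 + 45 = 112 keys.
One more key must push some type to its target, so 112 + 1 = 113.

113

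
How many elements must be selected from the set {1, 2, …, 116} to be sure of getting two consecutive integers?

Partition {1, …, 116} into 58 pairs: {1,2}, {3,4}, …, {115,116}.
Choosing 58 integers — say the 58 even numbers 2, 4, …, 116 — takes one from each pair and avoids the property.
Choosing 59 forces two into the same pair by pigeonhole, and those are consecutive. So 59.

59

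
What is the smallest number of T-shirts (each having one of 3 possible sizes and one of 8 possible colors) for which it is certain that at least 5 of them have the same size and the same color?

97

There are 3 × 8 = 24 (size, color) combinations acting as pigeonholes.
With 24 × 4 = 96 T-shirts we could place exactly 4 in each, with no (size, color) pair reaching 5.
One more forces some (size, color) pair to hold 5, so 96 + 1 = 97.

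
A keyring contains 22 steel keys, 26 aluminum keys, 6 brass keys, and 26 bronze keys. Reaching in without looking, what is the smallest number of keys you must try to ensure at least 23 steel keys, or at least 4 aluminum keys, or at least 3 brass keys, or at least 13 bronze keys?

40

Each of the 4 types has its own threshold; avoid all of them simultaneously.
The worst case stops just short of every target: 22 steel, 3 aluminum, 2 brass, 12 bronze — 22 + 3 + 2 + 12 = 39 keys.
One more key must push some type to its target, so 39 + 1 = 40.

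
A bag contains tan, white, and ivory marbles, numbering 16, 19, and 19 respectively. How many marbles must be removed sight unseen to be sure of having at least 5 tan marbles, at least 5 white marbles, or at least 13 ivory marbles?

Each of the 3 colors has its own threshold; avoid all of them simultaneously.
The worst case stops just short of every target: 4 tan, 4 white, 12 ivory — 4 + 4 + 12 = 20 marbles.
One more marble must push some color to its target, so 20 + 1 = 21.

21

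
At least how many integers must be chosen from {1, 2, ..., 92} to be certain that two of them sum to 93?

Partition {1, …, 92} into 46 pairs: {1,92}, {2,91}, …, {46,47}.
Choosing 46 integers — say the integers 1 through 46 — takes one from each pair and avoids the property.
Choosing 47 forces two into the same pair by pigeonhole, and those sum to 93. So 47.

47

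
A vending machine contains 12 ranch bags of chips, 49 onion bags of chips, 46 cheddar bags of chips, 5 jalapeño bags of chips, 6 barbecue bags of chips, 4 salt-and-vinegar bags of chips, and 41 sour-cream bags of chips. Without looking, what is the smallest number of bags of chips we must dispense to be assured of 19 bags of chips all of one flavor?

In the worst case we take at most 18 of each flavor, but all 12 ranch, all 5 jalapeño, all 6 barbecue, and all 4 salt-and-vinegar (fewer than 18), giving 12 + 18 + 18 + 5 + 6 + 4 + 18 = 81.
One more bag of chips then forces some flavor to 19, so 81 + 1 = 82.

82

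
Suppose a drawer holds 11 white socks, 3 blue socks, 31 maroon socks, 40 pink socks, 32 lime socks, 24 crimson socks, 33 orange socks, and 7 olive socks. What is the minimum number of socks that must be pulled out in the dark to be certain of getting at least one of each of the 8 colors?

179

The hardest color to obtain is blue: we could draw every other sock first — 181 − 3 = 178 socks — without a single blue one.
The next draw must be blue, so 178 + 1 = 179.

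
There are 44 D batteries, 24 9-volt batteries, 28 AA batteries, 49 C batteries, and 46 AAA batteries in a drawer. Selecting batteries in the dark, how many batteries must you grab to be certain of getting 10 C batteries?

152

The worst case draws every non-C battery first: 44 + 24 + 28 + 46 = 142.
The next 10 draws are then forced to be C, giving 142 + 10 = 152.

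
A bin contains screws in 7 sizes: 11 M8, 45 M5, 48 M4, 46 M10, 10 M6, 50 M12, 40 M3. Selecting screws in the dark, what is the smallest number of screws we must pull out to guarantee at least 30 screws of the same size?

In the worst case we take at most 29 of each size, but all 11 M8 and all 10 M6 (fewer than 29), giving 11 + 29 + 29 + 29 + 10 + 29 + 29 = 166.
One more screw then forces some size to 30, so 166 + 1 = 167.

167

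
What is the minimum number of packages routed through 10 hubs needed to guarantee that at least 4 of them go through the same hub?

There are 10 hubs acting as pigeonholes.
With 10 × 3 = 30 packages we could place exactly 3 in each, with no class reaching 4.
One more forces some class to hold 4, so 30 + 1 = 31.

31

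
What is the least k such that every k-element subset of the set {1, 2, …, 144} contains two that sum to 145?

73

Partition {1, …, 144} into 72 pairs: {1,144}, {2,143}, …, {72,73}.
Choosing 72 integers — say the integers 1 through 72 — takes one from each pair and avoids the property.
Choosing 73 forces two into the same pair by pigeonhole, and those sum to 145. So 73.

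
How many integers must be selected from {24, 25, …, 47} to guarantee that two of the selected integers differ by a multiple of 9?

Group the integers by remainder mod 9; there are 9 residue classes, each nonempty in this range.
Choosing one from each class (9 integers) avoids any shared remainder.
One more choice must repeat a class, so two differ by a multiple of 9. Hence 9 + 1 = 10.

10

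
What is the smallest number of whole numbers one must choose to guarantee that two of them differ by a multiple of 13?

Two integers differ by a multiple of 13 exactly when they share a remainder mod 13.
There are 13 residue classes mod 13, so 13 integers can all lie in distinct classes.
One more integer must repeat a residue, giving a difference divisible by 13. So n = 13 + 1 = 14.

14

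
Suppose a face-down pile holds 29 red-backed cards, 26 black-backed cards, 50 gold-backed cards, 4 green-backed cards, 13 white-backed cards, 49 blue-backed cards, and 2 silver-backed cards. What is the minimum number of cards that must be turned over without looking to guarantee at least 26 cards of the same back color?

Treat the 7 back colors as pigeonholes.
In the worst case we take at most 25 of each back color, but all 4 green-backed, all 13 white-backed, and all 2 silver-backed (fewer than 25), giving 25 + 25 + 25 + 4 + 13 + 25 + 2 = 119.
One more card then forces some back color to 26, so 119 + 1 = 120.

120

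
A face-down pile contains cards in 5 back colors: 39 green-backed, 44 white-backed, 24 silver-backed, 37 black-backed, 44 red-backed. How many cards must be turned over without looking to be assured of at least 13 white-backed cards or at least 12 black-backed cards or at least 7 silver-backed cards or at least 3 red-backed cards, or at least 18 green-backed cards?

Each of the 5 back colors has its own threshold; avoid all of them simultaneously.
The worst case stops just short of every target: 17 green-backed, 12 white-backed, 6 silver-backed, 11 black-backed, 2 red-backed — 17 + 12 + 6 + 11 + 2 = 48 cards.
One more card must push some back color to its target, so 48 + 1 = 49.

49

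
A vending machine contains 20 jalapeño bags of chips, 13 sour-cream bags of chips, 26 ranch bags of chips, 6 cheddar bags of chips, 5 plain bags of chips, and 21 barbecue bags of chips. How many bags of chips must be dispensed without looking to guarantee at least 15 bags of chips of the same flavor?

67

In the worst case we take at most 14 of each flavor, but all 13 sour-cream, all 6 cheddar, and all 5 plain (fewer than 14), giving 14 + 13 + 14 + 6 + 5 + 14 = 66.
One more bag of chips then forces some flavor to 15, so 66 + 1 = 67.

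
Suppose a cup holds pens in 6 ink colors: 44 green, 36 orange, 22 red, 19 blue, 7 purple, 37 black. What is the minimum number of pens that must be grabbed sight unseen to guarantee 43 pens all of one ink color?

In the worst case we take at most 42 of each ink color, but all 36 orange, all 22 red, all 19 blue, all 7 purple, and all 37 black (fewer than 42), giving 42 + 36 + 22 + 19 + 7 + 37 = 163.
One more pen then forces some ink color to 43, so 163 + 1 = 164.

164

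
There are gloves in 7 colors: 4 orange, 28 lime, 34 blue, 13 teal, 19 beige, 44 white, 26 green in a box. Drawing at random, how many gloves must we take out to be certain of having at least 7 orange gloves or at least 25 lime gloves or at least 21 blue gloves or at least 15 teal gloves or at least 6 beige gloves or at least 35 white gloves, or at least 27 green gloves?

127

The worst case stops just short of every target: all 4 orange, 24 lime, 20 blue, all 13 teal, 5 beige, 34 white, 26 green — 4 + 24 + 20 + 13 + 5 + 34 + 26 = 126 gloves.
One more glove must push some color to its target, so 126 + 1 = 127.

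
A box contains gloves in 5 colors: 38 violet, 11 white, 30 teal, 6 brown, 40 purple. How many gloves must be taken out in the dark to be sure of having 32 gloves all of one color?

110

Treat the 5 colors as pigeonholes.
In the worst case we take at most 31 of each color, but all 11 white, all 30 teal, and all 6 brown (fewer than 31), giving 31 + 11 + 30 + 6 + 31 = 109.
One more glove then forces some color to 32, so 109 + 1 = 110.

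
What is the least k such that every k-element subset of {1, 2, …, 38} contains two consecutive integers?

20

Partition {1, …, 38} into 19 pairs: {1,2}, {3,4}, …, {37,38}.
Choosing 19 integers — say the 19 even numbers 2, 4, …, 38 — takes one from each pair and avoids the property.
Choosing 20 forces two into the same pair by pigeonhole, and those are consecutive. So 20.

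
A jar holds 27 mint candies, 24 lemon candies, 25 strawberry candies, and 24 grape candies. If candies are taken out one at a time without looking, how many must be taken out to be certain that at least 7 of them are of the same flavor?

Treat the 4 flavors as pigeonholes.
The worst case takes 6 candies of each flavor without reaching 7 of any: 4 × 6 = 24.
The next candy must bring some flavor to 7, so 24 + 1 = 25.

25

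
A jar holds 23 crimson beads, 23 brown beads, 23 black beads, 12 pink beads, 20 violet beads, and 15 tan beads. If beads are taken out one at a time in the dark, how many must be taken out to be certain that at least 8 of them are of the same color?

The worst case takes 7 beads of each color without reaching 8 of any: 6 × 7 = 42.
The next bead must bring some color to 8, so 42 + 1 = 43.

43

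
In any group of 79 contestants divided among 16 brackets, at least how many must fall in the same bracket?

If each of the 16 brackets held at most 4, the total would be at most 16 × 4 = 64 < 79, a contradiction.
So at least one holds ⌈79/16⌉ = 5.

5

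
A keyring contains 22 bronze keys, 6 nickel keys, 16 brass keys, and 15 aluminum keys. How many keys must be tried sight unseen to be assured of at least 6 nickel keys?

The worst case draws every non-nickel key first: 22 + 16 + 15 = 53.
The next 6 draws are then forced to be nickel, giving 53 + 6 = 59.

59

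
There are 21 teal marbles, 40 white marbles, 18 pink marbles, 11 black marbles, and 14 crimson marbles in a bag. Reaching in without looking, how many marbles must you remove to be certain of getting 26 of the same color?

90

In the worst case we take at most 25 of each color, but all 21 teal, all 18 pink, all 11 black, and all 14 crimson (fewer than 25), giving 21 + 25 + 18 + 11 + 14 = 89.
One more marble then forces some color to 26, so 89 + 1 = 90.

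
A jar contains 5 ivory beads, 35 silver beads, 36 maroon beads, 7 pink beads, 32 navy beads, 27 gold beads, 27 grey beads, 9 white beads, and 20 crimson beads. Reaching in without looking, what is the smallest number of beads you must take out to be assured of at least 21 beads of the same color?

142

In the worst case we take at most 20 of each color, but all 5 ivory, all 7 pink, and all 9 white (fewer than 20), giving 5 + 20 + 20 + 7 + 20 + 20 + 20 + 9 + 20 = 141.
One more bead then forces some color to 21, so 141 + 1 = 142.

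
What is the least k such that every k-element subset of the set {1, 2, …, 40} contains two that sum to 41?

Partition {1, …, 40} into 20 pairs: {1,40}, {2,39}, …, {20,21}.
Choosing 20 integers — say the integers 1 through 20 — takes one from each pair and avoids the property.
Choosing 21 forces two into the same pair by pigeonhole, and those sum to 41. So 21.

21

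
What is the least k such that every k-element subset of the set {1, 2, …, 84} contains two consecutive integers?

43

Partition {1, …, 84} into 42 pairs: {1,2}, {3,4}, …, {83,84}.
Choosing 42 integers — say the 42 even numbers 2, 4, …, 84 — takes one from each pair and avoids the property.
Choosing 43 forces two into the same pair by pigeonhole, and those are consecutive. So 43.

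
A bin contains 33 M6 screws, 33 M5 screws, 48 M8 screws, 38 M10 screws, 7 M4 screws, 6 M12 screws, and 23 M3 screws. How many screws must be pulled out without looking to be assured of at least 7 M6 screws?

The worst case draws every non-M6 screw first: 33 + 48 + 38 + 7 + 6 + 23 = 155.
The next 7 draws are then forced to be M6, giving 155 + 7 = 162.

162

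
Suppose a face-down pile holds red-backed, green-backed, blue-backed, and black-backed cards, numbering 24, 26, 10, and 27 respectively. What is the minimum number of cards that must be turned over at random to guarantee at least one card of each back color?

78

The hardest back color to obtain is blue-backed: we could draw every other card first — 87 − 10 = 77 cards — without a single blue-backed one.
The next draw must be blue-backed, so 77 + 1 = 78.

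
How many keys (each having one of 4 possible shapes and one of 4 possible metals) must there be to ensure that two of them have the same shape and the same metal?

17

There are 4 × 4 = 16 (shape, metal) combinations acting as pigeonholes.
With 16 keys we could place one in each, avoiding any repeat.
One more forces some (shape, metal) pair to hold 2, so 16 + 1 = 17.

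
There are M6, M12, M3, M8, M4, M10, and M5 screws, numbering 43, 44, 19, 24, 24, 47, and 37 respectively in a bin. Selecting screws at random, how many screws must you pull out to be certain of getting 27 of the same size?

In the worst case we take at most 26 of each size, but all 19 M3, all 24 M8, and all 24 M4 (fewer than 26), giving 26 + 26 + 19 + 24 + 24 + 26 + 26 = 171.
One more screw then forces some size to 27, so 171 + 1 = 172.

172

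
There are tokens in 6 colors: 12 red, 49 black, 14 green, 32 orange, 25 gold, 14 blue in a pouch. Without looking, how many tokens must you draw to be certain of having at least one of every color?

135

The hardest color to obtain is red: we could draw every other token first — 146 − 12 = 134 tokens — without a single red one.
The next draw must be red, so 134 + 1 = 135.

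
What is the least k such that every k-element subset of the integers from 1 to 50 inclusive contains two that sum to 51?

26

Partition {1, …, 50} into 25 pairs: {1,50}, {2,49}, …, {25,26}.
Choosing 25 integers — say the integers 1 through 25 — takes one from each pair and avoids the property.
Choosing 26 forces two into the same pair by pigeonhole, and those sum to 51. So 26.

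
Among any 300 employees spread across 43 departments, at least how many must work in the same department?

The 300 employees fall into 43 departments.
If each of the 43 departments held at most 6, the total would be at most 43 × 6 = 258 < 300, a contradiction.
So at least one holds ⌈300/43⌉ = 7.

7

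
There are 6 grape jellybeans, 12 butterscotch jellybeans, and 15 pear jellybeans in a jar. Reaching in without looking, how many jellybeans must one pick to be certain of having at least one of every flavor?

28

The hardest flavor to obtain is grape: we could draw every other jellybean first — 33 − 6 = 27 jellybeans — without a single grape one.
The next draw must be grape, so 27 + 1 = 28.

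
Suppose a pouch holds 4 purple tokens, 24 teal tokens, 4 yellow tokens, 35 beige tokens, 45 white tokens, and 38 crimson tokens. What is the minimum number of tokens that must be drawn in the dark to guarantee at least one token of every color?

The hardest color to obtain is purple: we could draw every other token first — 150 − 4 = 146 tokens — without a single purple one.
The next draw must be purple, so 146 + 1 = 147.

147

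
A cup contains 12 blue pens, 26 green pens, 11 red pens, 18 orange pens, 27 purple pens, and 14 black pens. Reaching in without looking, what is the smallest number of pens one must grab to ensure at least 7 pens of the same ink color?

37

The worst case takes 6 pens of each ink color without reaching 7 of any: 6 × 6 = 36.
The next pen must bring some ink color to 7, so 36 + 1 = 37.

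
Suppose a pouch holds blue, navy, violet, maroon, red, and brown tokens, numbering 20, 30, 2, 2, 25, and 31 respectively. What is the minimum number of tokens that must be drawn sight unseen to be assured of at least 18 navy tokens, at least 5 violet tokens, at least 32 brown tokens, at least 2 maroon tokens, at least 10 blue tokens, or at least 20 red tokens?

The worst case stops just short of every target: 9 blue, 17 navy, all 2 violet, 1 maroon, 19 red, 31 brown — 9 + 17 + 2 + 1 + 19 + 31 = 79 tokens.
One more token must push some color to its target, so 79 + 1 = 80.

80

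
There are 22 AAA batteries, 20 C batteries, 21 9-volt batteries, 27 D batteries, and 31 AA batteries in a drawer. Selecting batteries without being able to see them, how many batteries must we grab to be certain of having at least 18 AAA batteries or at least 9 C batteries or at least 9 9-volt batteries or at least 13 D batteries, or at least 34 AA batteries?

The worst case stops just short of every target: 17 AAA, 8 C, 8 9-volt, 12 D, all 31 AA — 17 + 8 + 8 + 12 + 31 = 76 batteries.
One more battery must push some type to its target, so 76 + 1 = 77.

77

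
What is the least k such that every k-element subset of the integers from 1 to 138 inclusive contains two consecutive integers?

Partition {1, …, 138} into 69 pairs: {1,2}, {3,4}, …, {137,138}.
Choosing 69 integers — say the 69 even numbers 2, 4, …, 138 — takes one from each pair and avoids the property.
Choosing 70 forces two into the same pair by pigeonhole, and those are consecutive. So 70.

70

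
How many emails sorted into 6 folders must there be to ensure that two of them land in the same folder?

There are 6 folders acting as pigeonholes.
With 6 emails we could place one in each, avoiding any repeat.
One more forces some class to hold 2, so 6 + 1 = 7.

7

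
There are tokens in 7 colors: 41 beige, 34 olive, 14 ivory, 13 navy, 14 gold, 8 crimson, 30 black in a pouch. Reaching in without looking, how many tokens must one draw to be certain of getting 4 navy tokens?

To avoid navy tokens as long as possible, exhaust the other 6 colors first.
The worst case draws every non-navy token first: 41 + 34 + 14 + 14 + 8 + 30 = 141.
The next 4 draws are then forced to be navy, giving 141 + 4 = 145.

145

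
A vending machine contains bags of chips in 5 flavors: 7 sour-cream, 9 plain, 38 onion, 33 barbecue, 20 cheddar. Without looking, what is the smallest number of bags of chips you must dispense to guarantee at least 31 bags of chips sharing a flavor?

In the worst case we take at most 30 of each flavor, but all 7 sour-cream, all 9 plain, and all 20 cheddar (fewer than 30), giving 7 + 9 + 30 + 30 + 20 = 96.
One more bag of chips then forces some flavor to 31, so 96 + 1 = 97.

97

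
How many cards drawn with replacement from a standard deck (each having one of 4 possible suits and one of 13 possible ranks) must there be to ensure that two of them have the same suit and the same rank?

There are 4 × 13 = 52 (suit, rank) combinations acting as pigeonholes.
With 52 cards drawn with replacement from a standard deck we could place one in each, avoiding any repeat.
One more forces some (suit, rank) pair to hold 2, so 52 + 1 = 53.

53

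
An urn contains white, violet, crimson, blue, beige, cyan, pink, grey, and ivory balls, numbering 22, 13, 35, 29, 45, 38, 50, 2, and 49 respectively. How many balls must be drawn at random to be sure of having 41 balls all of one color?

In the worst case we take at most 40 of each color, but all 22 white, all 13 violet, all 35 crimson, all 29 blue, all 38 cyan, and all 2 grey (fewer than 40), giving 22 + 13 + 35 + 29 + 40 + 38 + 40 + 2 + 40 = 259.
One more ball then forces some color to 41, so 259 + 1 = 260.

260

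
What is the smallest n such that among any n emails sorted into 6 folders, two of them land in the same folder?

7

There are 6 folders acting as pigeonholes.
With 6 emails we could place one in each, avoiding any repeat.
One more forces some class to hold 2, so 6 + 1 = 7.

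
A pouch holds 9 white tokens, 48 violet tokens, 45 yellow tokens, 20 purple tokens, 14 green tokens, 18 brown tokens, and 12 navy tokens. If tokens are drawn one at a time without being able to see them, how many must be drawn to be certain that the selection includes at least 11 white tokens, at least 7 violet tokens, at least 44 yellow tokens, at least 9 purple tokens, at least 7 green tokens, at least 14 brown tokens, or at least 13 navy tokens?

The worst case stops just short of every target: all 9 white, 6 violet, 43 yellow, 8 purple, 6 green, 13 brown, 12 navy — 9 + 6 + 43 + 8 + 6 + 13 + 12 = 97 tokens.
One more token must push some color to its target, so 97 + 1 = 98.

98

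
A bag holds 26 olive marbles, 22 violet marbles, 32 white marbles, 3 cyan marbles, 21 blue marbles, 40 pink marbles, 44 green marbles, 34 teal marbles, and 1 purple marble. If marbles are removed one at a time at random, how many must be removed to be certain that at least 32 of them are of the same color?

198

In the worst case we take at most 31 of each color, but all 26 olive, all 22 violet, all 3 cyan, all 21 blue, and all 1 purple (fewer than 31), giving 26 + 22 + 31 + 3 + 21 + 31 + 31 + 31 + 1 = 197.
One more marble then forces some color to 32, so 197 + 1 = 198.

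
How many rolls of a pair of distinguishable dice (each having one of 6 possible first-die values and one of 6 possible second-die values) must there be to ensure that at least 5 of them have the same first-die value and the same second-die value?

There are 6 × 6 = 36 (first-die value, second-die value) combinations acting as pigeonholes.
With 36 × 4 = 144 rolls of a pair of distinguishable dice we could place exactly 4 in each, with no (first-die value, second-die value) pair reaching 5.
One more forces some (first-die value, second-die value) pair to hold 5, so 144 + 1 = 145.

145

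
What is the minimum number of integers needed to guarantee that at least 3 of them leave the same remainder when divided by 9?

19

There are 9 residue classes modulo 9 acting as pigeonholes.
With 9 × 2 = 18 integers we could place exactly 2 in each, with no class reaching 3.
One more forces some class to hold 3, so 18 + 1 = 19.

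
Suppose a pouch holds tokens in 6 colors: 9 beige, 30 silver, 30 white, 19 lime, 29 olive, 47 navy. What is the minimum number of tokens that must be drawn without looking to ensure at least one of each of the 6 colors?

156

The hardest color to obtain is beige: we could draw every other token first — 164 − 9 = 155 tokens — without a single beige one.
The next draw must be beige, so 155 + 1 = 156.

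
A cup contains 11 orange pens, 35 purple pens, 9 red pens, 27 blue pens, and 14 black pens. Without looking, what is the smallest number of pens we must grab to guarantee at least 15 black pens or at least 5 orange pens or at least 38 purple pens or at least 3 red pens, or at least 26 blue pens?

The worst case stops just short of every target: 4 orange, all 35 purple, 2 red, 25 blue, 14 black — 4 + 35 + 2 + 25 + 14 = 80 pens.
One more pen must push some ink color to its target, so 80 + 1 = 81.

81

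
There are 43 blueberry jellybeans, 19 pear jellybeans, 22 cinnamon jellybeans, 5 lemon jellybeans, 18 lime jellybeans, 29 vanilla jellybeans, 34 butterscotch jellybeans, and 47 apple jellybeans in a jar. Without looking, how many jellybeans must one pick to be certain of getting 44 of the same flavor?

214

In the worst case we take at most 43 of each flavor, but all 19 pear, all 22 cinnamon, all 5 lemon, all 18 lime, all 29 vanilla, and all 34 butterscotch (fewer than 43), giving 43 + 19 + 22 + 5 + 18 + 29 + 34 + 43 = 213.
One more jellybean then forces some flavor to 44, so 213 + 1 = 214.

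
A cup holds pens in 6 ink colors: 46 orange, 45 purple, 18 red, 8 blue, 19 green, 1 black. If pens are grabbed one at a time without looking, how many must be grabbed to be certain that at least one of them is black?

137

To avoid black pens as long as possible, exhaust the other 5 ink colors first.
The worst case draws every non-black pen first: 46 + 45 + 18 + 8 + 19 = 136.
The next draw is then forced to be black, giving 136 + 1 = 137.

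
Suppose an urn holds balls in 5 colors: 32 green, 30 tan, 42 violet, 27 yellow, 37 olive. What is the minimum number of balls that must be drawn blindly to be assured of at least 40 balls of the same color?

166

In the worst case we take at most 39 of each color, but all 32 green, all 30 tan, all 27 yellow, and all 37 olive (fewer than 39), giving 32 + 30 + 39 + 27 + 37 = 165.
One more ball then forces some color to 40, so 165 + 1 = 166.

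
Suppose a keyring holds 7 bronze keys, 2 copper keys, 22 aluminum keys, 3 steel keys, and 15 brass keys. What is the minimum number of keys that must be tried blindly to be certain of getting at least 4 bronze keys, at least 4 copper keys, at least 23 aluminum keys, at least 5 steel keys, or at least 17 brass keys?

The worst case stops just short of every target: 3 bronze, all 2 copper, 22 aluminum, all 3 steel, all 15 brass — 3 + 2 + 22 + 3 + 15 = 45 keys.
One more key must push some type to its target, so 45 + 1 = 46.

46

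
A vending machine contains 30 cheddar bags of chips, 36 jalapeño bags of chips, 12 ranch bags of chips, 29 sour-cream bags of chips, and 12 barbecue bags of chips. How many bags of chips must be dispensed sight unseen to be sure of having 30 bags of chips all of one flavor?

112

In the worst case we take at most 29 of each flavor, but all 12 ranch and all 12 barbecue (fewer than 29), giving 29 + 29 + 12 + 29 + 12 = 111.
One more bag of chips then forces some flavor to 30, so 111 + 1 = 112.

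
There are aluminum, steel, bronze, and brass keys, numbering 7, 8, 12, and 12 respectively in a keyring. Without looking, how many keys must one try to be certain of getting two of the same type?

The worst case takes 1 key of each type without reaching 2 of any: 4 × 1 = 4.
The next key must bring some type to 2, so 4 + 1 = 5.

5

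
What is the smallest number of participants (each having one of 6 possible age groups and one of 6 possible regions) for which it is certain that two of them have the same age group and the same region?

There are 6 × 6 = 36 (age group, region) combinations acting as pigeonholes.
With 36 participants we could place one in each, avoiding any repeat.
One more forces some (age group, region) pair to hold 2, so 36 + 1 = 37.

37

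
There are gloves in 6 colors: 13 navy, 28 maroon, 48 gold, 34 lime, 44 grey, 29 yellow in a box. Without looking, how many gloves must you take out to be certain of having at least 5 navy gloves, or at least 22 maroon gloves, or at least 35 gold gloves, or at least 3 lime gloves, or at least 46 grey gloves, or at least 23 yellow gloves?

The worst case stops just short of every target: 4 navy, 21 maroon, 34 gold, 2 lime, all 44 grey, 22 yellow — 4 + 21 + 34 + 2 + 44 + 22 = 127 gloves.
One more glove must push some color to its target, so 127 + 1 = 128.

128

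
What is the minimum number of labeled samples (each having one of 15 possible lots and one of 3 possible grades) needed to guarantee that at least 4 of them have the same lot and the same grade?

There are 15 × 3 = 45 (lot, grade) combinations acting as pigeonholes.
With 45 × 3 = 135 labeled samples we could place exactly 3 in each, with no (lot, grade) pair reaching 4.
One more forces some (lot, grade) pair to hold 4, so 135 + 1 = 136.

136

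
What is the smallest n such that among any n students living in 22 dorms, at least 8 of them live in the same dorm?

There are 22 dorms acting as pigeonholes.
With 22 × 7 = 154 students we could place exactly 7 in each, with no class reaching 8.
One more forces some class to hold 8, so 154 + 1 = 155.

155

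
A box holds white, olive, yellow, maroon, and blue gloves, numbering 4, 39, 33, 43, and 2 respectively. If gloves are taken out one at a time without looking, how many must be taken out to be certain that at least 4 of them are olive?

86

The worst case draws every non-olive glove first: 4 + 33 + 43 + 2 = 82.
The next 4 draws are then forced to be olive, giving 82 + 4 = 86.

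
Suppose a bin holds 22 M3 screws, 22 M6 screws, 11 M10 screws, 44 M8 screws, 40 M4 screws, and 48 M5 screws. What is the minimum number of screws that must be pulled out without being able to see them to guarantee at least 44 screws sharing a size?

182

In the worst case we take at most 43 of each size, but all 22 M3, all 22 M6, all 11 M10, and all 40 M4 (fewer than 43), giving 22 + 22 + 11 + 43 + 40 + 43 = 181.
One more screw then forces some size to 44, so 181 + 1 = 182.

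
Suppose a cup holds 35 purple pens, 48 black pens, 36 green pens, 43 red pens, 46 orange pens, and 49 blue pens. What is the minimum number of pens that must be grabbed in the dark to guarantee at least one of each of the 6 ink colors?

The hardest ink color to obtain is purple: we could draw every other pen first — 257 − 35 = 222 pens — without a single purple one.
The next draw must be purple, so 222 + 1 = 223.

223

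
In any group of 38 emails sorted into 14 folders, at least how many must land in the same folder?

The 38 emails fall into 14 folders.
If each of the 14 folders held at most 2, the total would be at most 14 × 2 = 28 < 38, a contradiction.
So at least one holds ⌈38/14⌉ = 3.

3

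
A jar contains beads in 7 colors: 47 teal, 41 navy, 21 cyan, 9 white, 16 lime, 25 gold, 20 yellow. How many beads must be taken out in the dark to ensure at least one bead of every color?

The hardest color to obtain is white: we could draw every other bead first — 179 − 9 = 170 beads — without a single white one.
The next draw must be white, so 170 + 1 = 171.

171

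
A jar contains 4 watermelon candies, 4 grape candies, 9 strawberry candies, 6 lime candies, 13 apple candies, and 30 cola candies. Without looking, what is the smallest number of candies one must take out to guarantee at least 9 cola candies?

The worst case draws every non-cola candy first: 4 + 4 + 9 + 6 + 13 = 36.
The next 9 draws are then forced to be cola, giving 36 + 9 = 45.

45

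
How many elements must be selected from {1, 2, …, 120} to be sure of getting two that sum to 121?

Partition {1, …, 120} into 60 pairs: {1,120}, {2,119}, …, {60,61}.
Choosing 60 integers — say the integers 1 through 60 — takes one from each pair and avoids the property.
Choosing 61 forces two into the same pair by pigeonhole, and those sum to 121. So 61.

61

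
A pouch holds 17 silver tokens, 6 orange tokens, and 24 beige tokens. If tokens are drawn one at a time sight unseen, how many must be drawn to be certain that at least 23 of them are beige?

46

The worst case draws every non-beige token first: 17 + 6 = 23.
The next 23 draws are then forced to be beige, giving 23 + 23 = 46.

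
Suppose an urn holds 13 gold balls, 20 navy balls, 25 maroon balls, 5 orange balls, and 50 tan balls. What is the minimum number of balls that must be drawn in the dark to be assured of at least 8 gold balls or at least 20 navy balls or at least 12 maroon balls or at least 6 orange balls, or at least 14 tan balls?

56

The worst case stops just short of every target: 7 gold, 19 navy, 11 maroon, 5 orange, 13 tan — 7 + 19 + 11 + 5 + 13 = 55 balls.
One more ball must push some color to its target, so 55 + 1 = 56.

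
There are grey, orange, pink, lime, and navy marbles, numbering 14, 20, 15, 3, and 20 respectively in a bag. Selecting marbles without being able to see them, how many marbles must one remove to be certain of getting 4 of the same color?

16

Treat the 5 colors as pigeonholes.
The worst case takes 3 marbles of each color without reaching 4 of any: 5 × 3 = 15.
The next marble must bring some color to 4, so 15 + 1 = 16.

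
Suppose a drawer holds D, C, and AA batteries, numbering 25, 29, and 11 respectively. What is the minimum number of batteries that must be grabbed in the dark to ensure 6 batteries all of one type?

The worst case takes 5 batteries of each type without reaching 6 of any: 3 × 5 = 15.
The next battery must bring some type to 6, so 15 + 1 = 16.

16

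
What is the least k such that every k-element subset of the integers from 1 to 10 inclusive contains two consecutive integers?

6

Partition {1, …, 10} into 5 pairs: {1,2}, {3,4}, …, {9,10}.
Choosing 5 integers — say the 5 even numbers 2, 4, …, 10 — takes one from each pair and avoids the property.
Choosing 6 forces two into the same pair by pigeonhole, and those are consecutive. So 6.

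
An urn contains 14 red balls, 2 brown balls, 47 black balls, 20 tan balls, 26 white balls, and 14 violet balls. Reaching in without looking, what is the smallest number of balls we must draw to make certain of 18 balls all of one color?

82

Treat the 6 colors as pigeonholes.
In the worst case we take at most 17 of each color, but all 14 red, all 2 brown, and all 14 violet (fewer than 17), giving 14 + 2 + 17 + 17 + 17 + 14 = 81.
One more ball then forces some color to 18, so 81 + 1 = 82.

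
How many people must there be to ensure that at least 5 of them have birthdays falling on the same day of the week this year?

There are 7 days of the week acting as pigeonholes.
With 7 × 4 = 28 people we could place exactly 4 in each, with no class reaching 5.
One more forces some class to hold 5, so 28 + 1 = 29.

29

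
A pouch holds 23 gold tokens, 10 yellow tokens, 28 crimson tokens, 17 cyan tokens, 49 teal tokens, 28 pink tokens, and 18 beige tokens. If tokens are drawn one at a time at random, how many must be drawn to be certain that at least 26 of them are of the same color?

Treat the 7 colors as pigeonholes.
In the worst case we take at most 25 of each color, but all 23 gold, all 10 yellow, all 17 cyan, and all 18 beige (fewer than 25), giving 23 + 10 + 25 + 17 + 25 + 25 + 18 = 143.
One more token then forces some color to 26, so 143 + 1 = 144.

144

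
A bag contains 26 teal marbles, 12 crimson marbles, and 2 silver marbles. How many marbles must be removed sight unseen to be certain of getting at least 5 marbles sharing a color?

Treat the 3 colors as pigeonholes.
In the worst case we take at most 4 of each color, but all 2 silver (fewer than 4), giving 4 + 4 + 2 = 10.
One more marble then forces some color to 5, so 10 + 1 = 11.

11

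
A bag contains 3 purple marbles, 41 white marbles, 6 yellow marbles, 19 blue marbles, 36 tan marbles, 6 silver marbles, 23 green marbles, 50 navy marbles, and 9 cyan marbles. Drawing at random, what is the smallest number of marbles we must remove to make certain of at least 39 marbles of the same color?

Treat the 9 colors as pigeonholes.
In the worst case we take at most 38 of each color, but all 3 purple, all 6 yellow, all 19 blue, all 36 tan, all 6 silver, all 23 green, and all 9 cyan (fewer than 38), giving 3 + 38 + 6 + 19 + 36 + 6 + 23 + 38 + 9 = 178.
One more marble then forces some color to 39, so 178 + 1 = 179.

179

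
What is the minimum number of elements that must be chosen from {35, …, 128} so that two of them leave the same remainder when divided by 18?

Use the pigeonhole principle on residue classes: group the integers by remainder mod 18; there are 18 residue classes, each nonempty in this range.
Choosing one from each class (18 integers) avoids any shared remainder.
One more choice must repeat a class, so two differ by a multiple of 18. Hence 18 + 1 = 19.

19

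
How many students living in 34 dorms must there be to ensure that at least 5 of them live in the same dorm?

137

There are 34 dorms acting as pigeonholes.
With 34 × 4 = 136 students we could place exactly 4 in each, with no class reaching 5.
One more forces some class to hold 5, so 136 + 1 = 137.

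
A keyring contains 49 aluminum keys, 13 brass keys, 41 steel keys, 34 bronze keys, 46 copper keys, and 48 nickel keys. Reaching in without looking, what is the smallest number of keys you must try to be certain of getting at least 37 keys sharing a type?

192

Treat the 6 types as pigeonholes.
In the worst case we take at most 36 of each type, but all 13 brass and all 34 bronze (fewer than 36), giving 36 + 13 + 36 + 34 + 36 + 36 = 191.
One more key then forces some type to 37, so 191 + 1 = 192.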